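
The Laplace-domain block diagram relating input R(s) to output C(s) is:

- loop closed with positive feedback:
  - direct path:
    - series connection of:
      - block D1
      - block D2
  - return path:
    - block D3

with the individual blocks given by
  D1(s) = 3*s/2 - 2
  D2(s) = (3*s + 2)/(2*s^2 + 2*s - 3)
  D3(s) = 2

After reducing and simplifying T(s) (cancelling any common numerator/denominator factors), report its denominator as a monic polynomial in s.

[1] cascade D1, D2 -> (9*s^2 - 6*s - 8)/(4*s^2 + 4*s - 6)
[2] reduce the feedback loop with forward (D1*D2) and return D3 -> (-9*s^2 + 6*s + 8)/(14*s^2 - 16*s - 10)
That last expression is T(s), already simplified. Scaling its denominator by 1/14 (the reciprocal of the leading coefficient) yields the monic denominator.

Final answer: s^2 - 8*s/7 - 5/7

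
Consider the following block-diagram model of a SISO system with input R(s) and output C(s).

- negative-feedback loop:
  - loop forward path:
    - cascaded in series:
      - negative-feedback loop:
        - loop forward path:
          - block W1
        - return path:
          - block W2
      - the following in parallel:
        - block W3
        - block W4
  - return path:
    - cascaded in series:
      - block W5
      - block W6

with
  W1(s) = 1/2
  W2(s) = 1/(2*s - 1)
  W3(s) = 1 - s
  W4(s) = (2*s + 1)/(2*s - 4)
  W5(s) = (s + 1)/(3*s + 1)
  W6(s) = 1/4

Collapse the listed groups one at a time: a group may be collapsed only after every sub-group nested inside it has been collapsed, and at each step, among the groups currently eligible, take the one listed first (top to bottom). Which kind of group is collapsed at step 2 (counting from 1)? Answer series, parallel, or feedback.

The answer is parallel.

Reasoning:
Step 1. feedback reduction of W1, W2
Step 2. sum the parallel branches W3, W4
Step 3. combine [W1/(1+W1*W2)], (W3+W4) in series
Step 4. cascade W5, W6
Step 5. feedback reduction of ([W1/(1+W1*W2)]*(W3+W4)), (W5*W6)
Step 2: parallel.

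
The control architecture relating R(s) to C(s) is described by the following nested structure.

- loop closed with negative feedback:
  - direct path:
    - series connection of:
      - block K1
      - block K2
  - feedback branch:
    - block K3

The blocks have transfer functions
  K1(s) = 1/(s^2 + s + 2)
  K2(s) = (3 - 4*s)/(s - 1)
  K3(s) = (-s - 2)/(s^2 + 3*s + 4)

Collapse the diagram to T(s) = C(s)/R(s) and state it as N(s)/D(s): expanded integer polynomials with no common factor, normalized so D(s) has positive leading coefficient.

Step 1: cascade K1, K2 = (3 - 4*s)/(s^3 + s - 2)
Step 2: close the feedback loop around (K1*K2), K3; the result is T(s) itself (integer coefficients, no common factor, positive leading denominator coefficient)

Therefore the answer is (-4*s^3 - 9*s^2 - 7*s + 12)/(s^5 + 3*s^4 + 5*s^3 + 5*s^2 + 3*s - 14).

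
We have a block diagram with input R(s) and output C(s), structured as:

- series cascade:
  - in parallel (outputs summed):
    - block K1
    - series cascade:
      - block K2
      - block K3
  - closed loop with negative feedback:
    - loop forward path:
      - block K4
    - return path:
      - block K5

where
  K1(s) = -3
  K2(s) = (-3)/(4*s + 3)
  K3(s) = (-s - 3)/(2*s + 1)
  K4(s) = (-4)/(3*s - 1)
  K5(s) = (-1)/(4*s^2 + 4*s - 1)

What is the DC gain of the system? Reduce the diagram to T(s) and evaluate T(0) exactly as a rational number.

Answer: 0

Working:
1. combine K2, K3 in series gives (3*s + 9)/(8*s^2 + 10*s + 3)
2. reduce the parallel group K1, (K2*K3) gives (-24*s^2 - 27*s)/(8*s^2 + 10*s + 3)
3. feedback reduction of K4, K5 gives (-16*s^2 - 16*s + 4)/(12*s^3 + 8*s^2 - 7*s + 5)
4. combine (K1+(K2*K3)), [K4/(1+K4*K5)] in series gives (384*s^4 + 816*s^3 + 336*s^2 - 108*s)/(96*s^5 + 184*s^4 + 60*s^3 - 6*s^2 + 29*s + 15)
Evaluating the step-4 result (the overall T(s)) at s = 0 gives T(0) = 0/15 = 0.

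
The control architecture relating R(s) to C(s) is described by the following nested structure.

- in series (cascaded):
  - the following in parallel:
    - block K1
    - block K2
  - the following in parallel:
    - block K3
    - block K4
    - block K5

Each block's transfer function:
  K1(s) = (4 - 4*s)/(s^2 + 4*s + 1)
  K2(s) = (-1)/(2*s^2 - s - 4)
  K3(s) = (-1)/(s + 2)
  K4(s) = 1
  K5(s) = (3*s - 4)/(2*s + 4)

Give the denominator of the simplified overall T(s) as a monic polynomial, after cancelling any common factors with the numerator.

First reduce the diagram to T(s).

Step 1: parallel reduction of K1, K2: (-8*s^3 + 11*s^2 + 8*s - 17)/(2*s^4 + 7*s^3 - 6*s^2 - 17*s - 4)
Step 2: add K3, K4, K5 (parallel): (5*s - 2)/(2*s + 4)
Step 3: reduce the series chain (K1+K2), (K3+K4+K5): (-40*s^4 + 71*s^3 + 18*s^2 - 101*s + 34)/(4*s^5 + 22*s^4 + 16*s^3 - 58*s^2 - 76*s - 16)
Step 3 gives the fully reduced T(s), with no common factor left to cancel. The denominator's leading coefficient is 4, so divide each of its coefficients by 4 to get the monic form.

Answer: s^5 + 11*s^4/2 + 4*s^3 - 29*s^2/2 - 19*s - 4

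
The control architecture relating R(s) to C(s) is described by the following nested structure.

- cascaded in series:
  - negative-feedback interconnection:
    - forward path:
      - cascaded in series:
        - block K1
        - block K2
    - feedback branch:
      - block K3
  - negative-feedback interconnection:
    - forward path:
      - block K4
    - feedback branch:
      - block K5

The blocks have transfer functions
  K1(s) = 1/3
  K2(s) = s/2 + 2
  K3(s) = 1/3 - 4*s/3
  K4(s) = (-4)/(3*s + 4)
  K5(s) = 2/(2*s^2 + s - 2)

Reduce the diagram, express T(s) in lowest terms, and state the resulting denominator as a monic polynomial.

Answer: s^5 + 67*s^4/12 + 25*s^3/24 - 14*s^2 - 49*s/6 + 44/3

Working:
Step 1. multiply K1, K2 (series); result s/6 + 2/3
Step 2. apply the feedback formula to (K1*K2), K3; result (-3*s - 12)/(4*s^2 + 15*s - 22)
Step 3. apply the feedback formula to K4, K5; result (-8*s^2 - 4*s + 8)/(6*s^3 + 11*s^2 - 2*s - 16)
Step 4. reduce the series chain [(K1*K2)/(1+(K1*K2)*K3)], [K4/(1+K4*K5)]; result (24*s^3 + 108*s^2 + 24*s - 96)/(24*s^5 + 134*s^4 + 25*s^3 - 336*s^2 - 196*s + 352)
T(s) is the step-4 result (common factors already cancelled). Leading coefficient of the denominator: 24. Divide through by 24 for the monic polynomial.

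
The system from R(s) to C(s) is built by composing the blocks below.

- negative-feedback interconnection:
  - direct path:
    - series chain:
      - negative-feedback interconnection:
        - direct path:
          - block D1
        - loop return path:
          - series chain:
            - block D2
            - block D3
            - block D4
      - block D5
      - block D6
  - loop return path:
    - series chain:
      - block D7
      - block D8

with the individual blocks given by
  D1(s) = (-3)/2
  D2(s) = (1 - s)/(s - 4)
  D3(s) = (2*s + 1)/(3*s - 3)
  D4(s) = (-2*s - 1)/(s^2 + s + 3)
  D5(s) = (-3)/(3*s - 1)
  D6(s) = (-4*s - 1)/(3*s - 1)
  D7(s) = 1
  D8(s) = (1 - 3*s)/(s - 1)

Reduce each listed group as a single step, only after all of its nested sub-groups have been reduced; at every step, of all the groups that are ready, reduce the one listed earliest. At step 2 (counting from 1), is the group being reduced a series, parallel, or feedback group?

Step 1: multiply D2, D3, D4 (series)
Step 2: reduce the feedback loop with forward D1 and return (D2*D3*D4)
Step 3: combine [D1/(1+D1*(D2*D3*D4))], D5, D6 in series
Step 4: cascade D7, D8
Step 5: close the feedback loop around ([D1/(1+D1*(D2*D3*D4))]*D5*D6), (D7*D8)
Step 2: feedback.

Answer: feedback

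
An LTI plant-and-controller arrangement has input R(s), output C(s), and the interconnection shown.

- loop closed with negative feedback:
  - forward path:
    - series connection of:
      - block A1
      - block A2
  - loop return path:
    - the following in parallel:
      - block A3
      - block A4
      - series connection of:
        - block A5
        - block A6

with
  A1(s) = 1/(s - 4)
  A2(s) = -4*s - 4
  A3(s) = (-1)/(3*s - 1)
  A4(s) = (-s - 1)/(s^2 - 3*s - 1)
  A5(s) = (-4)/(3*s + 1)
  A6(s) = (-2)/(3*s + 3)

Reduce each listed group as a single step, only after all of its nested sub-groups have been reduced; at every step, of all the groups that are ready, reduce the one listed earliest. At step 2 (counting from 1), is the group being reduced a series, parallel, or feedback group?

[1] series reduction of A1, A2
[2] multiply A5, A6 (series)
[3] sum the parallel branches A3, A4, (A5*A6)
[4] feedback reduction of (A1*A2), (A3+A4+(A5*A6))
At step 2 the group reduced is series.

Therefore the answer is series.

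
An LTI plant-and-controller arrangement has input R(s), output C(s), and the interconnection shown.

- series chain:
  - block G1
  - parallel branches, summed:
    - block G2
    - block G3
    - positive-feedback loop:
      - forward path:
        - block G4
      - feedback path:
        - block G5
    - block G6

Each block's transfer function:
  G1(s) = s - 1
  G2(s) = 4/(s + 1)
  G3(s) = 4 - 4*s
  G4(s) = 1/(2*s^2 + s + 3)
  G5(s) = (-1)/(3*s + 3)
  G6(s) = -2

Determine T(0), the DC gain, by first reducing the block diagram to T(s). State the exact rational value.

Reducing step by step:

Step 1: close the feedback loop around G4, G5 = (3*s + 3)/(6*s^3 + 9*s^2 + 12*s + 10)
Step 2: sum the parallel branches G2, G3, [G4/(1-G4*G5)], G6 = (-24*s^5 - 48*s^4 - 30*s^3 - 7*s^2 + 58*s + 63)/(6*s^4 + 15*s^3 + 21*s^2 + 22*s + 10)
Step 3: multiply G1, (G2+G3+[G4/(1-G4*G5)]+G6) (series) = (-24*s^6 - 24*s^5 + 18*s^4 + 23*s^3 + 65*s^2 + 5*s - 63)/(6*s^4 + 15*s^3 + 21*s^2 + 22*s + 10)
Step 3 gives the overall T(s). Then T(0) = -63/10.

Answer: -63/10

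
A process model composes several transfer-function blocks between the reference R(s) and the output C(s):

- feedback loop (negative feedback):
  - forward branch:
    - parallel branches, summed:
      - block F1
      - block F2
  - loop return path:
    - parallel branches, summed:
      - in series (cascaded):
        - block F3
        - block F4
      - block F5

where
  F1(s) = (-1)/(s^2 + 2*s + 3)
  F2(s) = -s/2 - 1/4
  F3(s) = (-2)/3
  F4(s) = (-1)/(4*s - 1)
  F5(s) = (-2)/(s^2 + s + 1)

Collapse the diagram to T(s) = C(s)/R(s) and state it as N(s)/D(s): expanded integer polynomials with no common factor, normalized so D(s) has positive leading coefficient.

[1] add F1, F2 (parallel) gives (-2*s^3 - 5*s^2 - 8*s - 7)/(4*s^2 + 8*s + 12)
[2] multiply F3, F4 (series) gives 2/(12*s - 3)
[3] reduce the parallel group (F3*F4), F5 gives (2*s^2 - 22*s + 8)/(12*s^3 + 9*s^2 + 9*s - 3)
[4] apply the feedback formula to (F1+F2), ((F3*F4)+F5), giving the overall T(s)

Answer: (-24*s^6 - 78*s^5 - 159*s^4 - 195*s^3 - 120*s^2 - 39*s + 21)/(44*s^5 + 166*s^4 + 330*s^3 + 290*s^2 + 174*s - 92)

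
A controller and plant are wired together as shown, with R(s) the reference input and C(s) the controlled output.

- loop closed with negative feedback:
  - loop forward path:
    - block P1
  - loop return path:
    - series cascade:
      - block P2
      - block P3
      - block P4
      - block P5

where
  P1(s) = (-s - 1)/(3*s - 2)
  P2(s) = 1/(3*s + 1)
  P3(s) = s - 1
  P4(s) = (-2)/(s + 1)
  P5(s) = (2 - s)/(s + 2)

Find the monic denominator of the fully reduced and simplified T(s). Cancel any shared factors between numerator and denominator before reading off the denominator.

[1] multiply P2, P3, P4, P5 (series) = (2*s^2 - 6*s + 4)/(3*s^3 + 10*s^2 + 9*s + 2)
[2] close the feedback loop around P1, (P2*P3*P4*P5) = (-3*s^3 - 10*s^2 - 9*s - 2)/(9*s^3 + 13*s^2 - 2*s - 8)
The result of step 2 is T(s) in lowest terms. Its denominator has leading coefficient 9; dividing the denominator through by 9 makes it monic.

Answer: s^3 + 13*s^2/9 - 2*s/9 - 8/9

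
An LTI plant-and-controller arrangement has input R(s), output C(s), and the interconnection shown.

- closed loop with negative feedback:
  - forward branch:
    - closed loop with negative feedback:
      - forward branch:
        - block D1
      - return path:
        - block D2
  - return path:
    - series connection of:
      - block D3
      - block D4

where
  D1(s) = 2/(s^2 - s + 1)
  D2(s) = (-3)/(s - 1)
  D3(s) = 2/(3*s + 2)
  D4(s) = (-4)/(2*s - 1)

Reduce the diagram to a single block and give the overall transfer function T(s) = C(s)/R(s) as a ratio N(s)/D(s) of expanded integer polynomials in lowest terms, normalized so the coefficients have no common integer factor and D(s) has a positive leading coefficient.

Step 1 - close the feedback loop around D1, D2, giving (2*s - 2)/(s^3 - 2*s^2 + 2*s - 7)
Step 2 - cascade D3, D4, giving (-8)/(6*s^2 + s - 2)
Step 3 - collapse the loop ([D1/(1+D1*D2)] forward, (D3*D4) return), which is the overall transfer function T(s) = C(s)/R(s) in lowest terms

Therefore the answer is (12*s^3 - 10*s^2 - 6*s + 4)/(6*s^5 - 11*s^4 + 8*s^3 - 36*s^2 - 27*s + 30).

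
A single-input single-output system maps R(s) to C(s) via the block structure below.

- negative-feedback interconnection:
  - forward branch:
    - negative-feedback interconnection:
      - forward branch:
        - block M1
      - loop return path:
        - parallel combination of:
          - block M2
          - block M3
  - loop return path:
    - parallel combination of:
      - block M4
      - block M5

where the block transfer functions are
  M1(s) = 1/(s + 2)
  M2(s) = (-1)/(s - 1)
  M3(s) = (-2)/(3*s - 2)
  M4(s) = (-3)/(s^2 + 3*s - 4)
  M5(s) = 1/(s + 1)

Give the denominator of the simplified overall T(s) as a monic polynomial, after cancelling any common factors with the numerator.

Step 1: add M2, M3 (parallel) gives (4 - 5*s)/(3*s^2 - 5*s + 2)
Step 2: apply the feedback formula to M1, (M2+M3) gives (3*s^2 - 5*s + 2)/(3*s^3 + s^2 - 13*s + 8)
Step 3: add M4, M5 (parallel) gives (s^2 - 7)/(s^3 + 4*s^2 - s - 4)
Step 4: reduce the feedback loop with forward [M1/(1+M1*(M2+M3))] and return (M4+M5) gives (3*s^4 + 10*s^3 - 11*s^2 - 10*s + 8)/(3*s^5 + 16*s^4 + 7*s^3 - 55*s^2 - 33*s + 46)
Step 4 gives the fully reduced T(s), with no common factor left to cancel. The denominator's leading coefficient is 3, so divide each of its coefficients by 3 to get the monic form.

Hence the answer: s^5 + 16*s^4/3 + 7*s^3/3 - 55*s^2/3 - 11*s + 46/3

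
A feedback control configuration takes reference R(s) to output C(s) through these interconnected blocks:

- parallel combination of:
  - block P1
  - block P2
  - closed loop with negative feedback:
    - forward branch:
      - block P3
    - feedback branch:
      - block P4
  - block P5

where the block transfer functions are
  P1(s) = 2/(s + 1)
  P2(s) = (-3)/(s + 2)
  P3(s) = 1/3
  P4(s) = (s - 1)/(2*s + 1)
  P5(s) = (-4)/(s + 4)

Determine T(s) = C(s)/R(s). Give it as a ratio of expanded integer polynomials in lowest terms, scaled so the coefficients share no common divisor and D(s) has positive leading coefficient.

Reducing step by step:

[1] feedback reduction of P3, P4: (2*s + 1)/(7*s + 2)
[2] add P1, P2, [P3/(1+P3*P4)], P5 (parallel), giving the overall T(s)

Answer: (2*s^4 - 20*s^3 - 80*s^2 - 28*s)/(7*s^4 + 51*s^3 + 112*s^2 + 84*s + 16)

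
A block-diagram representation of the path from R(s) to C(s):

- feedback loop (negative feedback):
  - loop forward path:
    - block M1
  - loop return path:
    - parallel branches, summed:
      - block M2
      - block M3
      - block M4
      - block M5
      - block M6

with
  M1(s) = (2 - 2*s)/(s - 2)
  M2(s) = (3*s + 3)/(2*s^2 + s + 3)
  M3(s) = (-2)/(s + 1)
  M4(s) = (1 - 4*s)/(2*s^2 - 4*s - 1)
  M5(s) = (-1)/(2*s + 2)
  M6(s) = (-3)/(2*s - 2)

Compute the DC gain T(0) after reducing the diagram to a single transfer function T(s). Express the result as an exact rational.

Reducing step by step:

[1] parallel reduction of M2, M3, M4, M5, M6 gives (-18*s^5 + 20*s^4 - 30*s^3 + 60*s^2 + 25*s - 3)/(4*s^6 - 6*s^5 - 4*s^4 - 7*s^3 - 3*s^2 + 13*s + 3)
[2] close the feedback loop around M1, (M2+M3+M4+M5+M6) gives (-8*s^6 + 12*s^5 + 8*s^4 + 14*s^3 + 6*s^2 - 26*s - 6)/(4*s^6 + 26*s^5 - 42*s^4 + 59*s^3 - 110*s^2 - 21*s + 12)
DC gain: substitute s = 0 into T(s) from step 2: T(0) = -6/12 = -1/2.

Answer: -1/2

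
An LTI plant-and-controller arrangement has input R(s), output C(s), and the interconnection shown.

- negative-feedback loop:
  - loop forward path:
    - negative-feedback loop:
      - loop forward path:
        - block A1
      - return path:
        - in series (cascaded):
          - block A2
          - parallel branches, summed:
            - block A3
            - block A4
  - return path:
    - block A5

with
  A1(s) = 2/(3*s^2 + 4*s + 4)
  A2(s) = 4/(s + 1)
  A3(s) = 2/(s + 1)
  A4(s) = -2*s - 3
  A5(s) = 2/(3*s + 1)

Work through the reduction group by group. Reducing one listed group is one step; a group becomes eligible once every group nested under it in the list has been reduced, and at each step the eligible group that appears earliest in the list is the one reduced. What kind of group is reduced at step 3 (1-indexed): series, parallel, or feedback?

[1] add A3, A4 (parallel)
[2] series reduction of A2, (A3+A4)
[3] collapse the loop (A1 forward, (A2*(A3+A4)) return)
[4] close the feedback loop around [A1/(1+A1*(A2*(A3+A4)))], A5
At step 3 the group reduced is feedback.

Hence the answer: feedback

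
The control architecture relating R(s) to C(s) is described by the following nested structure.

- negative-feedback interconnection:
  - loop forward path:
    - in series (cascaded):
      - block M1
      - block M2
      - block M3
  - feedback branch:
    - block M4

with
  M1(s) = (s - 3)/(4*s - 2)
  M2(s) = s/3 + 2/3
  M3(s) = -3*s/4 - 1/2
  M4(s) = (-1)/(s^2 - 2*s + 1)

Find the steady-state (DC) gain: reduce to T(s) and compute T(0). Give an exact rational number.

Step 1: series reduction of M1, M2, M3 = (-3*s^3 + s^2 + 20*s + 12)/(48*s - 24)
Step 2: collapse the loop ((M1*M2*M3) forward, M4 return) = (-3*s^5 + 7*s^4 + 15*s^3 - 27*s^2 - 4*s + 12)/(51*s^3 - 121*s^2 + 76*s - 36)
Evaluating the step-2 result (the overall T(s)) at s = 0 gives T(0) = 12/(-36) = -1/3.

Therefore the answer is -1/3.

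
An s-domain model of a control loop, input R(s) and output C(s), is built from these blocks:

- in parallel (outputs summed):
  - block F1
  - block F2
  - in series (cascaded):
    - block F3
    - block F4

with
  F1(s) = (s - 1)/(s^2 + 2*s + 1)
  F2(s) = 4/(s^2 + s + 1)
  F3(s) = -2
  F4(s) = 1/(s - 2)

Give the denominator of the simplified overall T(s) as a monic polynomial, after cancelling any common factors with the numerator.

Reducing step by step:

Step 1: multiply F3, F4 (series), giving (-2)/(s - 2)
Step 2: sum the parallel branches F1, F2, (F3*F4), giving (-s^4 - 4*s^3 - 8*s^2 - 19*s - 8)/(s^5 + s^4 - 2*s^3 - 5*s^2 - 5*s - 2)
No further cancellation is possible in the step-2 result, so that is T(s). Its denominator is already monic.

Answer: s^5 + s^4 - 2*s^3 - 5*s^2 - 5*s - 2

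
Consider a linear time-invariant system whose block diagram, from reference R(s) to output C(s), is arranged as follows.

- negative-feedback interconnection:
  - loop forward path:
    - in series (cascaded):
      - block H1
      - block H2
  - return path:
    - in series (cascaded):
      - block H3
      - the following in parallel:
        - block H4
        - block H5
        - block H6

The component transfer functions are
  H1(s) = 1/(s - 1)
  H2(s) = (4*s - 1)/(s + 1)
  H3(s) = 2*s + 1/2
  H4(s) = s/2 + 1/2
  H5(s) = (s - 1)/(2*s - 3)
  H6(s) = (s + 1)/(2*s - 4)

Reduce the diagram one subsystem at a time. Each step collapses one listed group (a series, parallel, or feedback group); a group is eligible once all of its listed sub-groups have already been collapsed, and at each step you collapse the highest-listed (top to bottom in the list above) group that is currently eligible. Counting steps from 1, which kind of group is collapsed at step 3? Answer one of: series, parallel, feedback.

Step 1: combine H1, H2 in series
Step 2: parallel reduction of H4, H5, H6
Step 3: combine H3, (H4+H5+H6) in series
Step 4: apply the feedback formula to (H1*H2), (H3*(H4+H5+H6))
Step 3 collapses a series group.

Therefore the answer is series.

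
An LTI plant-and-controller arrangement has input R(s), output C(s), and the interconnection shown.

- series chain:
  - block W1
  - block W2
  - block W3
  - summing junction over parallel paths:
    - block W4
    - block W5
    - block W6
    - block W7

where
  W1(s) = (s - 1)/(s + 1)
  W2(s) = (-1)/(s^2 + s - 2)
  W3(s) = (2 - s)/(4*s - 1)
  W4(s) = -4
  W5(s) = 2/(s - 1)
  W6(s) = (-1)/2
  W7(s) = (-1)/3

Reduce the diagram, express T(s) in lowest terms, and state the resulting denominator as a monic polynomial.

(1) combine W4, W5, W6, W7 in parallel: (41 - 29*s)/(6*s - 6)
(2) cascade W1, W2, W3, (W4+W5+W6+W7): (-29*s^2 + 99*s - 82)/(24*s^4 + 42*s^3 - 36*s^2 - 42*s + 12)
Step 2 gives the fully reduced T(s), with no common factor left to cancel. The denominator's leading coefficient is 24, so divide each of its coefficients by 24 to get the monic form.

Final answer: s^4 + 7*s^3/4 - 3*s^2/2 - 7*s/4 + 1/2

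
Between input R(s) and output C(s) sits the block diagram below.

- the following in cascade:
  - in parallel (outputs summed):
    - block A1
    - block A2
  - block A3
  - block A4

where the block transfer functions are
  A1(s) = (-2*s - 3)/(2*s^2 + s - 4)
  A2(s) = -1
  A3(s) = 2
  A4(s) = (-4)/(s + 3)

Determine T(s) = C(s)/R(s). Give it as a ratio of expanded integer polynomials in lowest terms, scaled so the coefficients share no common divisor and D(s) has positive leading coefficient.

Step 1: parallel reduction of A1, A2 gives (-2*s^2 - 3*s + 1)/(2*s^2 + s - 4)
Step 2: series reduction of (A1+A2), A3, A4, giving the overall T(s)

Therefore the answer is (16*s^2 + 24*s - 8)/(2*s^3 + 7*s^2 - s - 12).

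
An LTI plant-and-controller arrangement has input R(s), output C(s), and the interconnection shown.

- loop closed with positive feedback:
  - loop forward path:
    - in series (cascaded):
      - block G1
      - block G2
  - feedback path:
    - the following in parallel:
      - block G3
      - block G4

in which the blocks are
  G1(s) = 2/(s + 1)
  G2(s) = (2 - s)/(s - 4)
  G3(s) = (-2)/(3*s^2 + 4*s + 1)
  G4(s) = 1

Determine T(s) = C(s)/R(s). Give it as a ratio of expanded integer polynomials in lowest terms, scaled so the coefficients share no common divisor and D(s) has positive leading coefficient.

First reduce the diagram to T(s).

Step 1. multiply G1, G2 (series) gives (4 - 2*s)/(s^2 - 3*s - 4)
Step 2. combine G3, G4 in parallel gives (3*s^2 + 4*s - 1)/(3*s^2 + 4*s + 1)
Step 3. apply the feedback formula to (G1*G2), (G3+G4), which is the overall transfer function T(s) = C(s)/R(s) in lowest terms

Answer: (-6*s^3 + 4*s^2 + 14*s + 4)/(3*s^4 + s^3 - 27*s^2 - 37*s)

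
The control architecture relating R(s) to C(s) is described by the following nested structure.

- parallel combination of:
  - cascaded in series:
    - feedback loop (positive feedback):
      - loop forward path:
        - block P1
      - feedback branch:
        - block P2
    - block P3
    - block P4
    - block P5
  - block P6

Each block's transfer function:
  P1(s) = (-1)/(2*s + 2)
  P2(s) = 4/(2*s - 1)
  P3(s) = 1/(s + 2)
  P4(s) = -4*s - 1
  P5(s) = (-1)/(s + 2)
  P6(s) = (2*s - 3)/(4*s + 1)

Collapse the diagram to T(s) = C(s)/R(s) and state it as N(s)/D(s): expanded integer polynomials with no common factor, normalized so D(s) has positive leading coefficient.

Answer: (8*s^5 + 24*s^4 - 34*s^3 - 46*s^2 - 26*s - 23)/(16*s^5 + 76*s^4 + 122*s^3 + 90*s^2 + 48*s + 8)

Working:
[1] feedback reduction of P1, P2: (1 - 2*s)/(4*s^2 + 2*s + 2)
[2] series reduction of [P1/(1-P1*P2)], P3, P4, P5: (-8*s^2 + 2*s + 1)/(4*s^4 + 18*s^3 + 26*s^2 + 16*s + 8)
[3] sum the parallel branches ([P1/(1-P1*P2)]*P3*P4*P5), P6; the result is T(s) itself (integer coefficients, no common factor, positive leading denominator coefficient)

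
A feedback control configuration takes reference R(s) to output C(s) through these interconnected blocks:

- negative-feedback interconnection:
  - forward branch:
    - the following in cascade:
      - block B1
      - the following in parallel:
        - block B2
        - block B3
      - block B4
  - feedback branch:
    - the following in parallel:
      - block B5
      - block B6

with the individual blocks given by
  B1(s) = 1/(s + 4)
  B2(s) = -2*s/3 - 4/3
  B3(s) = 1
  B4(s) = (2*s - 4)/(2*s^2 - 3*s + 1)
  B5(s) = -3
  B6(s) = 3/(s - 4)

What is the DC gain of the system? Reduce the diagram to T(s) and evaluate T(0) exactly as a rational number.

Reducing step by step:

1. add B2, B3 (parallel) -> -2*s/3 - 1/3
2. cascade B1, (B2+B3), B4 -> (-4*s^2 + 6*s + 4)/(6*s^3 + 15*s^2 - 33*s + 12)
3. parallel reduction of B5, B6 -> (15 - 3*s)/(s - 4)
4. reduce the feedback loop with forward (B1*(B2+B3)*B4) and return (B5+B6) -> (-4*s^3 + 22*s^2 - 20*s - 16)/(6*s^4 + 3*s^3 - 171*s^2 + 222*s + 12)
Evaluating the step-4 result (the overall T(s)) at s = 0 gives T(0) = -16/12 = -4/3.

Answer: -4/3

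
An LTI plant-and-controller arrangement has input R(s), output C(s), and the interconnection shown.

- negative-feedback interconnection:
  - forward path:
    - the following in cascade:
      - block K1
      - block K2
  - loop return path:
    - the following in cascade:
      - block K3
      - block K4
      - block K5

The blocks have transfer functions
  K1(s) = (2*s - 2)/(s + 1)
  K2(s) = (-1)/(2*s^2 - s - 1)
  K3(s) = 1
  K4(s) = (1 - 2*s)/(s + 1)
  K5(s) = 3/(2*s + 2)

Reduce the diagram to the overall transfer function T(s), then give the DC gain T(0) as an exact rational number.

The answer is 1.

Reasoning:
Step 1 - combine K1, K2 in series = (-2)/(2*s^2 + 3*s + 1)
Step 2 - series reduction of K3, K4, K5 = (3 - 6*s)/(2*s^2 + 4*s + 2)
Step 3 - feedback reduction of (K1*K2), (K3*K4*K5) = (-2*s^2 - 4*s - 2)/(2*s^4 + 7*s^3 + 9*s^2 + 11*s - 2)
DC gain: substitute s = 0 into T(s) from step 3: T(0) = -2/(-2) = 1.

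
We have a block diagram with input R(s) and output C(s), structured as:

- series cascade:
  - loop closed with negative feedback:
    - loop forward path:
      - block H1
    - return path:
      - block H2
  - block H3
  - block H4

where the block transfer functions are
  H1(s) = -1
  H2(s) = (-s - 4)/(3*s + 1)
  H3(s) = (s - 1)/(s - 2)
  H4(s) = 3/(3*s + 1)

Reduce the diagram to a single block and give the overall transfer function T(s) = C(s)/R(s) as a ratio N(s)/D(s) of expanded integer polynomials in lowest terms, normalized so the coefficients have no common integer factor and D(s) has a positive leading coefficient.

First reduce the diagram to T(s).

Step 1 - reduce the feedback loop with forward H1 and return H2 = (-3*s - 1)/(4*s + 5)
Step 2 - series reduction of [H1/(1+H1*H2)], H3, H4 - this is the overall T(s), already in the required normalized form

Answer: (3 - 3*s)/(4*s^2 - 3*s - 10)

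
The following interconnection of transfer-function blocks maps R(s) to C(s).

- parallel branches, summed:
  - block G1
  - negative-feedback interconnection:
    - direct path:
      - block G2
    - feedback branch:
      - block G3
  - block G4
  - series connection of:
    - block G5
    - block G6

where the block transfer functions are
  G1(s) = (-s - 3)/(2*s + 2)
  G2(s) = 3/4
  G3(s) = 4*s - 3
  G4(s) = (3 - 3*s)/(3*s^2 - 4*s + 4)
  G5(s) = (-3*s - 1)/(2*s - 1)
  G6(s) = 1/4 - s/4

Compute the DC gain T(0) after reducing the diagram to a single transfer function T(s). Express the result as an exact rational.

Reducing step by step:

Step 1 - apply the feedback formula to G2, G3, giving 3/(12*s - 5)
Step 2 - multiply G5, G6 (series), giving (3*s^2 - 2*s - 1)/(8*s - 4)
Step 3 - add G1, [G2/(1+G2*G3)], G4, (G5*G6) (parallel), giving (108*s^6 - 297*s^5 - 291*s^4 + 939*s^3 - 899*s^2 + 432*s - 88)/(288*s^5 - 360*s^4 + 148*s^3 + 364*s^2 - 352*s + 80)
Evaluating the step-3 result (the overall T(s)) at s = 0 gives T(0) = -88/80 = -11/10.

Answer: -11/10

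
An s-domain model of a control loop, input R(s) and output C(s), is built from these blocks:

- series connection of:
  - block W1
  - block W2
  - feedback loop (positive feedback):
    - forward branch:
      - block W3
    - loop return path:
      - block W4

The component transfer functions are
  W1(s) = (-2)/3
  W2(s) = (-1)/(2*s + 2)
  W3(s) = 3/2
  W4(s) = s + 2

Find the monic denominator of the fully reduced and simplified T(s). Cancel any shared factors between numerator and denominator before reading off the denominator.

(1) apply the feedback formula to W3, W4; result (-3)/(3*s + 4)
(2) reduce the series chain W1, W2, [W3/(1-W3*W4)]; result (-1)/(3*s^2 + 7*s + 4)
That last expression is T(s), already simplified. Scaling its denominator by 1/3 (the reciprocal of the leading coefficient) yields the monic denominator.

Therefore the answer is s^2 + 7*s/3 + 4/3.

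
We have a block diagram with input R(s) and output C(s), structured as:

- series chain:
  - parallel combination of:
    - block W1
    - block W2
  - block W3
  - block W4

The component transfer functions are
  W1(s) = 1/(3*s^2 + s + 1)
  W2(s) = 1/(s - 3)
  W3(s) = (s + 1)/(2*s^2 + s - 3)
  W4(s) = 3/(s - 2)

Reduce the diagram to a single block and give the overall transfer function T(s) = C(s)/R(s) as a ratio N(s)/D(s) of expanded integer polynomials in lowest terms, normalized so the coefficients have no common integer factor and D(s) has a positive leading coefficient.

(1) parallel reduction of W1, W2, giving (3*s^2 + 2*s - 2)/(3*s^3 - 8*s^2 - 2*s - 3)
(2) cascade (W1+W2), W3, W4, which is the overall transfer function T(s) = C(s)/R(s) in lowest terms

Final answer: (9*s^3 + 15*s^2 - 6)/(6*s^6 - 25*s^5 + 5*s^4 + 58*s^3 - 29*s^2 + 3*s - 18)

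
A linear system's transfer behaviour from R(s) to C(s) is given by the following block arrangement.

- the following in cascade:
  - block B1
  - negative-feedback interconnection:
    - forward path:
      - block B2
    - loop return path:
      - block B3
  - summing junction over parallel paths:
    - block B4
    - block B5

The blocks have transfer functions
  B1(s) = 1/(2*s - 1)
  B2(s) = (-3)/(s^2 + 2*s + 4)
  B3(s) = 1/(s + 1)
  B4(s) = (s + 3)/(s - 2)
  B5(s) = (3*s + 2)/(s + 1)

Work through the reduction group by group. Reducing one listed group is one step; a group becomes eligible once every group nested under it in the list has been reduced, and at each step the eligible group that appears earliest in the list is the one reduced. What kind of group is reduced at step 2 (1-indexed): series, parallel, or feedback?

Step 1. close the feedback loop around B2, B3
Step 2. add B4, B5 (parallel)
Step 3. cascade B1, [B2/(1+B2*B3)], (B4+B5)
So the answer for step 2 is parallel.

Final answer: parallel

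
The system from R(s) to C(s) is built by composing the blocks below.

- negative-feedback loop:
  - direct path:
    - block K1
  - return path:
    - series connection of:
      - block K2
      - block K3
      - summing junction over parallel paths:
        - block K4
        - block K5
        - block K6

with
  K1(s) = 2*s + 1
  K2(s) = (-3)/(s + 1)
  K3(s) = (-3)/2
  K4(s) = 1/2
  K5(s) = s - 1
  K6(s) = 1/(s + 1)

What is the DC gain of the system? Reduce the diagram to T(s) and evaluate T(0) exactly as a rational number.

Step 1: parallel reduction of K4, K5, K6 = (2*s^2 + s + 1)/(2*s + 2)
Step 2: series reduction of K2, K3, (K4+K5+K6) = (18*s^2 + 9*s + 9)/(4*s^2 + 8*s + 4)
Step 3: feedback reduction of K1, (K2*K3*(K4+K5+K6)) = (8*s^3 + 20*s^2 + 16*s + 4)/(36*s^3 + 40*s^2 + 35*s + 13)
The step-3 result is T(s). Setting s = 0: T(0) = 4/13.

Final answer: 4/13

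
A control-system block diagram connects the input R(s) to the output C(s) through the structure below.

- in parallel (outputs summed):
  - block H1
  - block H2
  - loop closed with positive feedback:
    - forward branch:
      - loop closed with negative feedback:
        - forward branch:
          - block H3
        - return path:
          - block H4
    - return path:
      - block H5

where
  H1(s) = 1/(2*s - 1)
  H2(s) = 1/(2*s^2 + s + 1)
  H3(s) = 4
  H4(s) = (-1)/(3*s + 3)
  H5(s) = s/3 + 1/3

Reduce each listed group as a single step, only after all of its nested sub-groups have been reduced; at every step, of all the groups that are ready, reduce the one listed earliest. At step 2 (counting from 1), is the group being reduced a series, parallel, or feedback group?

Step 1: apply the feedback formula to H3, H4
Step 2: collapse the loop ([H3/(1+H3*H4)] forward, H5 return)
Step 3: parallel reduction of H1, H2, [[H3/(1+H3*H4)]/(1-[H3/(1+H3*H4)]*H5)]
Step 2 collapses a feedback group.

Hence the answer: feedback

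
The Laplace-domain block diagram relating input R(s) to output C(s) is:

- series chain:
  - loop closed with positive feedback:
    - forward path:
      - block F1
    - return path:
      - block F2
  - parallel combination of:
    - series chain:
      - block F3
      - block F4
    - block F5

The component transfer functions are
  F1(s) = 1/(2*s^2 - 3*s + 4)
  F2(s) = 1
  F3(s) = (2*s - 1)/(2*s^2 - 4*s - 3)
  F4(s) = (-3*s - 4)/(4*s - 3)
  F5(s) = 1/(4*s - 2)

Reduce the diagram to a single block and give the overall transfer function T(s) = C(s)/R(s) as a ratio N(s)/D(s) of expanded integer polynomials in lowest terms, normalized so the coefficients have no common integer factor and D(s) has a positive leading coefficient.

Answer: (-16*s^3 - 30*s^2 + 26*s + 1)/(64*s^6 - 304*s^5 + 496*s^4 - 372*s^3 - 12*s^2 + 162*s - 54)

Working:
Step 1: apply the feedback formula to F1, F2, giving 1/(2*s^2 - 3*s + 3)
Step 2: reduce the series chain F3, F4, giving (-6*s^2 - 5*s + 4)/(8*s^3 - 22*s^2 + 9)
Step 3: reduce the parallel group (F3*F4), F5, giving (-16*s^3 - 30*s^2 + 26*s + 1)/(32*s^4 - 104*s^3 + 44*s^2 + 36*s - 18)
Step 4: multiply [F1/(1-F1*F2)], ((F3*F4)+F5) (series): this yields T(s), and no further normalization is needed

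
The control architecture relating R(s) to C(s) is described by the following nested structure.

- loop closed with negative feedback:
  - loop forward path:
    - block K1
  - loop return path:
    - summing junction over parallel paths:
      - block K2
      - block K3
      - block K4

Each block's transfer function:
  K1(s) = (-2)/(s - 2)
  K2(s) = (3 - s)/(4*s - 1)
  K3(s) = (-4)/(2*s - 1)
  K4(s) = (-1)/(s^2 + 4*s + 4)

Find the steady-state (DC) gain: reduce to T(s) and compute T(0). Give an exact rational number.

(1) parallel reduction of K2, K3, K4: (-2*s^4 - 17*s^3 - 51*s^2 - 26*s + 3)/(8*s^4 + 26*s^3 + 9*s^2 - 20*s + 4)
(2) reduce the feedback loop with forward K1 and return (K2+K3+K4): (-16*s^4 - 52*s^3 - 18*s^2 + 40*s - 8)/(8*s^5 + 14*s^4 - 9*s^3 + 64*s^2 + 96*s - 14)
That last expression is T(s); at s = 0 only the constant terms survive, so T(0) = -8/(-14) = 4/7.

Hence the answer: 4/7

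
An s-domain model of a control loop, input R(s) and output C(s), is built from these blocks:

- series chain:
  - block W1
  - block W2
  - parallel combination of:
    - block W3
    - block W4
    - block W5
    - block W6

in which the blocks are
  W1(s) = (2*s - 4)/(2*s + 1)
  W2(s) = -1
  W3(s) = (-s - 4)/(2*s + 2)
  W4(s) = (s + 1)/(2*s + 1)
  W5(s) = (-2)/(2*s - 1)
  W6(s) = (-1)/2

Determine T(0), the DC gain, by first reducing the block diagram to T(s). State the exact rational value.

Step 1 - sum the parallel branches W3, W4, W5, W6 = (-4*s^3 - 22*s^2 - 10*s - 1)/(8*s^3 + 8*s^2 - 2*s - 2)
Step 2 - reduce the series chain W1, W2, (W3+W4+W5+W6) = (4*s^4 + 14*s^3 - 34*s^2 - 19*s - 2)/(8*s^4 + 12*s^3 + 2*s^2 - 3*s - 1)
DC gain: substitute s = 0 into T(s) from step 2: T(0) = -2/(-1) = 2.

Answer: 2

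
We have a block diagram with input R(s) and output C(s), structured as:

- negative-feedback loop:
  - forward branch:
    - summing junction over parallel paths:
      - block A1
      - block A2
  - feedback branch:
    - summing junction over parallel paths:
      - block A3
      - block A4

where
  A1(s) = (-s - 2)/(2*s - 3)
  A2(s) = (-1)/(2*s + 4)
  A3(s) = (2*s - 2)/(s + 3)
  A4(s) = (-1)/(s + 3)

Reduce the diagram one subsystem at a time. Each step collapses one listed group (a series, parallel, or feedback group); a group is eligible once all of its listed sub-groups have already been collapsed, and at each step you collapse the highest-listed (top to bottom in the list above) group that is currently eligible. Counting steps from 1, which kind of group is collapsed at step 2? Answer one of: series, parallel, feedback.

Step 1: reduce the parallel group A1, A2
Step 2: sum the parallel branches A3, A4
Step 3: feedback reduction of (A1+A2), (A3+A4)
At step 2 the group reduced is parallel.

Final answer: parallel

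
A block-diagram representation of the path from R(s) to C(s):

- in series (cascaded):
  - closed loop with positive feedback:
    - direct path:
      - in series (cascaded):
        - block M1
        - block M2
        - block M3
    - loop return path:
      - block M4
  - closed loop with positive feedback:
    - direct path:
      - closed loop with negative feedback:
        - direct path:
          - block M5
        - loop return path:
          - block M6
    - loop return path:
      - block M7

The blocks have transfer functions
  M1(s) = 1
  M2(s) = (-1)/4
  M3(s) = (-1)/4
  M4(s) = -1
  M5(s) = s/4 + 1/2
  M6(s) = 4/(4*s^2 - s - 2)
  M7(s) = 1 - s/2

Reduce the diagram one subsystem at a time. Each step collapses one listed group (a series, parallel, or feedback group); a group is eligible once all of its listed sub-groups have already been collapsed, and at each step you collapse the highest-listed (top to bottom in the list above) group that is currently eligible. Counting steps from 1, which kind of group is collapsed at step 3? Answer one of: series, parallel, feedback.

Reducing step by step:

Step 1: reduce the series chain M1, M2, M3
Step 2: feedback reduction of (M1*M2*M3), M4
Step 3: feedback reduction of M5, M6
Step 4: feedback reduction of [M5/(1+M5*M6)], M7
Step 5: multiply [(M1*M2*M3)/(1-(M1*M2*M3)*M4)], [[M5/(1+M5*M6)]/(1-[M5/(1+M5*M6)]*M7)] (series)
Step 3 collapses a feedback group.

Answer: feedback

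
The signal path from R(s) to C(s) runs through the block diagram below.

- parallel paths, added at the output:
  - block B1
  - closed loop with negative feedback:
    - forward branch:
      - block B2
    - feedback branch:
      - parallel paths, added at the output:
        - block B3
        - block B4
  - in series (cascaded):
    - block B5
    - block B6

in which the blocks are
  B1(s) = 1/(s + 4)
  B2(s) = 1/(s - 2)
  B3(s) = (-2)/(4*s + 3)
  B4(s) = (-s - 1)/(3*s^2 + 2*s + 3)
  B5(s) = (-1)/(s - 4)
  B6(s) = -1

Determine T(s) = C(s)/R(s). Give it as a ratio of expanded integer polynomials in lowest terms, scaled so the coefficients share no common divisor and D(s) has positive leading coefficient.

(1) sum the parallel branches B3, B4, giving (-10*s^2 - 11*s - 9)/(12*s^3 + 17*s^2 + 18*s + 9)
(2) apply the feedback formula to B2, (B3+B4), giving (12*s^3 + 17*s^2 + 18*s + 9)/(12*s^4 - 7*s^3 - 26*s^2 - 38*s - 27)
(3) combine B5, B6 in series, giving 1/(s - 4)
(4) combine B1, [B2/(1+B2*(B3+B4))], (B5*B6) in parallel; the result is T(s) itself (integer coefficients, no common factor, positive leading denominator coefficient)

Therefore the answer is (36*s^5 + 3*s^4 - 226*s^3 - 339*s^2 - 342*s - 144)/(12*s^6 - 7*s^5 - 218*s^4 + 74*s^3 + 389*s^2 + 608*s + 432).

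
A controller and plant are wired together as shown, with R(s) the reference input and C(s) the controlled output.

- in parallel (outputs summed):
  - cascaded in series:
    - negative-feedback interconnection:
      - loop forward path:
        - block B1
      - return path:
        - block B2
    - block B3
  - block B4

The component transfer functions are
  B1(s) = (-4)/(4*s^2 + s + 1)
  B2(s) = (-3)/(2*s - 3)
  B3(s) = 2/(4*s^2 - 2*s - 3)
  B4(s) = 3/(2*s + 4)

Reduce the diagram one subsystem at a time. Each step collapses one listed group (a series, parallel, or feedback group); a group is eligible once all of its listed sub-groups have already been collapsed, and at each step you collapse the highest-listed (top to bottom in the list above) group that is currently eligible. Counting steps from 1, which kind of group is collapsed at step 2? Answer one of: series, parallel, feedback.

(1) collapse the loop (B1 forward, B2 return)
(2) reduce the series chain [B1/(1+B1*B2)], B3
(3) parallel reduction of ([B1/(1+B1*B2)]*B3), B4
At step 2 the group reduced is series.

Final answer: series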